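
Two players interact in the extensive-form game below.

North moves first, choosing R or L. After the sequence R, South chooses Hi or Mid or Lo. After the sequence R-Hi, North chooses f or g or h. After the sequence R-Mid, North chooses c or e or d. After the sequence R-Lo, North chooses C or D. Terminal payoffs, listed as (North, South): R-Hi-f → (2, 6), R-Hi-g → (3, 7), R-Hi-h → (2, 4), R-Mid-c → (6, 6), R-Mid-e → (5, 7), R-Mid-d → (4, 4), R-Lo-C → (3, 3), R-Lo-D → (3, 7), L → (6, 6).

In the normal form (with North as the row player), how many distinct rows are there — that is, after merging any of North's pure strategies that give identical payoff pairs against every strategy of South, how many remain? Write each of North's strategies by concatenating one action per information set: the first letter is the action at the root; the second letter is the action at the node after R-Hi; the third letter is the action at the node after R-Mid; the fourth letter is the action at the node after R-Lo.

19

North has 36 pure strategies: RfcC, RfcD, RfeC, RfeD, RfdC, RfdD, RgcC, RgcD, RgeC, RgeD, RgdC, RgdD, RhcC, RhcD, RheC, RheD, RhdC, RhdD, LfcC, LfcD, LfeC, LfeD, LfdC, LfdD, LgcC, LgcD, LgeC, LgeD, LgdC, LgdD, LhcC, LhcD, LheC, LheD, LhdC, LhdD. Columns: Hi, Mid, Lo.
{RfcC} → row (2,6) (6,6) (3,3)
{RfcD} → row (2,6) (6,6) (3,7)
{RfeC} → row (2,6) (5,7) (3,3)
{RfeD} → row (2,6) (5,7) (3,7)
{RfdC} → row (2,6) (4,4) (3,3)
{RfdD} → row (2,6) (4,4) (3,7)
{RgcC} → row (3,7) (6,6) (3,3)
{RgcD} → row (3,7) (6,6) (3,7)
{RgeC} → row (3,7) (5,7) (3,3)
{RgeD} → row (3,7) (5,7) (3,7)
{RgdC} → row (3,7) (4,4) (3,3)
{RgdD} → row (3,7) (4,4) (3,7)
{RhcC} → row (2,4) (6,6) (3,3)
{RhcD} → row (2,4) (6,6) (3,7)
{RheC} → row (2,4) (5,7) (3,3)
{RheD} → row (2,4) (5,7) (3,7)
{RhdC} → row (2,4) (4,4) (3,3)
{RhdD} → row (2,4) (4,4) (3,7)
{LfcC, LfcD, LfeC, LfeD, LfdC, LfdD, LgcC, LgcD, LgeC, LgeD, LgdC, LgdD, LhcC, LhcD, LheC, LheD, LhdC, LhdD} → row (6,6) (6,6) (6,6)
That's 19 distinct rows out of 36 strategies.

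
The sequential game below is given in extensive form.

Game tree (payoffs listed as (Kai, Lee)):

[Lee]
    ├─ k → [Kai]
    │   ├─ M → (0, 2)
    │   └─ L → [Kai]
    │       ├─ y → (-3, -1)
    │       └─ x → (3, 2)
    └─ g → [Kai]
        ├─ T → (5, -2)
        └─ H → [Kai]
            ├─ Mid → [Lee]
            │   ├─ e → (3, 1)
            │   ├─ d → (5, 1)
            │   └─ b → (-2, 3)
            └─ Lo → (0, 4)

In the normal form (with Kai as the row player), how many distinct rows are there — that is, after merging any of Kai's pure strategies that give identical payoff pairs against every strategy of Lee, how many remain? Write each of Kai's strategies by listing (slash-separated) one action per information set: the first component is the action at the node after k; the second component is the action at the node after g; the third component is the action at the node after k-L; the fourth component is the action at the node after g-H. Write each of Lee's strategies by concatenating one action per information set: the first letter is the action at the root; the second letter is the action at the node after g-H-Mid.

9

Kai has 16 pure strategies: M/T/y/Mid, M/T/y/Lo, M/T/x/Mid, M/T/x/Lo, M/H/y/Mid, M/H/y/Lo, M/H/x/Mid, M/H/x/Lo, L/T/y/Mid, L/T/y/Lo, L/T/x/Mid, L/T/x/Lo, L/H/y/Mid, L/H/y/Lo, L/H/x/Mid, L/H/x/Lo. Columns: ke, kd, kb, ge, gd, gb.
{M/T/y/Mid, M/T/y/Lo, M/T/x/Mid, M/T/x/Lo} → row (0,2) (0,2) (0,2) (5,-2) (5,-2) (5,-2)
{M/H/y/Mid, M/H/x/Mid} → row (0,2) (0,2) (0,2) (3,1) (5,1) (-2,3)
{M/H/y/Lo, M/H/x/Lo} → row (0,2) (0,2) (0,2) (0,4) (0,4) (0,4)
{L/T/y/Mid, L/T/y/Lo} → row (-3,-1) (-3,-1) (-3,-1) (5,-2) (5,-2) (5,-2)
{L/T/x/Mid, L/T/x/Lo} → row (3,2) (3,2) (3,2) (5,-2) (5,-2) (5,-2)
{L/H/y/Mid} → row (-3,-1) (-3,-1) (-3,-1) (3,1) (5,1) (-2,3)
{L/H/y/Lo} → row (-3,-1) (-3,-1) (-3,-1) (0,4) (0,4) (0,4)
{L/H/x/Mid} → row (3,2) (3,2) (3,2) (3,1) (5,1) (-2,3)
{L/H/x/Lo} → row (3,2) (3,2) (3,2) (0,4) (0,4) (0,4)
That's 9 distinct rows out of 16 strategies.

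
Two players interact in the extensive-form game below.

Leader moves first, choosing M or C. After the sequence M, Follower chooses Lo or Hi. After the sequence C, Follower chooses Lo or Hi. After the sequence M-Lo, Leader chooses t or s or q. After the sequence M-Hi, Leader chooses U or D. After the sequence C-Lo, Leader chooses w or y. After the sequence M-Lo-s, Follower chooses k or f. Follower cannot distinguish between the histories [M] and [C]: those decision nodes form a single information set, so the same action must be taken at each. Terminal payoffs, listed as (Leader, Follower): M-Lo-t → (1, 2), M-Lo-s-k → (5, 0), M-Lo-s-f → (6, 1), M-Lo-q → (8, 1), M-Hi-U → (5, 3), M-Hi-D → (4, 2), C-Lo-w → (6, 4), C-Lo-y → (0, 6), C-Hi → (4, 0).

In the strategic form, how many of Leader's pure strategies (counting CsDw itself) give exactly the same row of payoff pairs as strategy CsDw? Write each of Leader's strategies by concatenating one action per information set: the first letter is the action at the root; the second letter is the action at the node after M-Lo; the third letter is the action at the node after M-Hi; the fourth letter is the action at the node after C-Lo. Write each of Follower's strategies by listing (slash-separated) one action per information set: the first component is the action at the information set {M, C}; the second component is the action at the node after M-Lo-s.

6

Row for CsDw (columns Lo/k, Lo/f, Hi/k, Hi/f): (6,4) (6,4) (4,0) (4,0).
Under CsDw, Leader's choice at the node after M-Lo and at the node after M-Hi can never be reached regardless of what Follower does, so varying those choices leaves every outcome unchanged.
Holding the reachable choices fixed and varying the unreachable ones freely already gives 3 × 2 = 6 equivalent strategies.
No other strategy reproduces this row, so those 6 are the full class: CtUw, CtDw, CsUw, CsDw, CqUw, CqDw.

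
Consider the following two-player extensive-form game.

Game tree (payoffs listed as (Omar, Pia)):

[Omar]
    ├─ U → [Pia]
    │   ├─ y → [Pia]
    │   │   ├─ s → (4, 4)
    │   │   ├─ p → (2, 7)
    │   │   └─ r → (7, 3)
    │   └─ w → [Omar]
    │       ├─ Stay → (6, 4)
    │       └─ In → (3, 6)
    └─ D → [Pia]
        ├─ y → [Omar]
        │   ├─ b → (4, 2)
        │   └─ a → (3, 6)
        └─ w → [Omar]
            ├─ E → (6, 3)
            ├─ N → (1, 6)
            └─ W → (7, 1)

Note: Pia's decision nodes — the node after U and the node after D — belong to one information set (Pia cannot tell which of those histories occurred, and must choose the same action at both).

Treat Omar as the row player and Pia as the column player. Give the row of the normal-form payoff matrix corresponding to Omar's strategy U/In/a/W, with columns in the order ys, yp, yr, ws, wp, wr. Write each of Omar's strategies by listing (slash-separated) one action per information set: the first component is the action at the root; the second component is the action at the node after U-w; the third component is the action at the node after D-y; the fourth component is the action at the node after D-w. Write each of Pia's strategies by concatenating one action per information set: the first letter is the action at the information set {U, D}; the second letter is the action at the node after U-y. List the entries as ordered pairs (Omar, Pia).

(4,4) (2,7) (7,3) (3,6) (3,6) (3,6)

vs ys: Omar plays U → Pia plays y at [U] → Pia plays s at [U-y] → (4, 4)
vs yp: Omar plays U → Pia plays y at [U] → Pia plays p at [U-y] → (2, 7)
vs yr: Omar plays U → Pia plays y at [U] → Pia plays r at [U-y] → (7, 3)
vs ws: Omar plays U → Pia plays w at [U] → Omar plays In at [U-w] → (3, 6)
vs wp: Omar plays U → Pia plays w at [U] → Omar plays In at [U-w] → (3, 6)
vs wr: Omar plays U → Pia plays w at [U] → Omar plays In at [U-w] → (3, 6)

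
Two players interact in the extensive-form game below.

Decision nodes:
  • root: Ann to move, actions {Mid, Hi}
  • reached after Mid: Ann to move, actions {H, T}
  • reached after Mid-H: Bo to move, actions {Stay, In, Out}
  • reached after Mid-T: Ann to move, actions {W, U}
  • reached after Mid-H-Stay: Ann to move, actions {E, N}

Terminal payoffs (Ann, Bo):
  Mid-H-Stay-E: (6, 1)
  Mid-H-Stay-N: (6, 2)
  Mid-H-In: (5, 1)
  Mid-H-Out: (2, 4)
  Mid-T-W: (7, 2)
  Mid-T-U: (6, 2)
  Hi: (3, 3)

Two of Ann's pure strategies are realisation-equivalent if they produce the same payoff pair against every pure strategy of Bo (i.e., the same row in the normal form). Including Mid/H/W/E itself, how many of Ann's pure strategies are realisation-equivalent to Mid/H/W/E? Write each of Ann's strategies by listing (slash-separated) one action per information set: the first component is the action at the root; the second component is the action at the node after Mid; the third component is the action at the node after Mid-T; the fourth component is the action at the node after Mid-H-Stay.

2

Row for Mid/H/W/E (columns Stay, In, Out): (6,1) (5,1) (2,4).
Under Mid/H/W/E, Ann's choice at the node after Mid-T can never be reached regardless of what Bo does, so varying those choices leaves every outcome unchanged.
Holding the reachable choices fixed and varying the unreachable one freely already gives 2 equivalent strategies.
No other strategy reproduces this row, so those 2 are the full class: Mid/H/W/E, Mid/H/U/E.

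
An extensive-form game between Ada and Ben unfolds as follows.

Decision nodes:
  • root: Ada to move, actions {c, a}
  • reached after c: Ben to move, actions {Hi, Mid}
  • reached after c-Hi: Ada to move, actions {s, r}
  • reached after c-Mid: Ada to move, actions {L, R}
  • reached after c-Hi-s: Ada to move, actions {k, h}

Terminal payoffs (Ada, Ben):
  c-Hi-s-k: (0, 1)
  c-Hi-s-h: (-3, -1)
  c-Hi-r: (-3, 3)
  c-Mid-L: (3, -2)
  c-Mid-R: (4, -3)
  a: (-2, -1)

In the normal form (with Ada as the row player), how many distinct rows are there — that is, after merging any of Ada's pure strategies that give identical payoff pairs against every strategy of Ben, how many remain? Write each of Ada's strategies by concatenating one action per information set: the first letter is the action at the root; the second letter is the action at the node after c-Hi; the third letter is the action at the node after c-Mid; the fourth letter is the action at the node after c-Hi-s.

Ada has 16 pure strategies: csLk, csLh, csRk, csRh, crLk, crLh, crRk, crRh, asLk, asLh, asRk, asRh, arLk, arLh, arRk, arRh. Columns: Hi, Mid.
{csLk} → row (0,1) (3,-2)
{csLh} → row (-3,-1) (3,-2)
{csRk} → row (0,1) (4,-3)
{csRh} → row (-3,-1) (4,-3)
{crLk, crLh} → row (-3,3) (3,-2)
{crRk, crRh} → row (-3,3) (4,-3)
{asLk, asLh, asRk, asRh, arLk, arLh, arRk, arRh} → row (-2,-1) (-2,-1)
That's 7 distinct rows out of 16 strategies.

7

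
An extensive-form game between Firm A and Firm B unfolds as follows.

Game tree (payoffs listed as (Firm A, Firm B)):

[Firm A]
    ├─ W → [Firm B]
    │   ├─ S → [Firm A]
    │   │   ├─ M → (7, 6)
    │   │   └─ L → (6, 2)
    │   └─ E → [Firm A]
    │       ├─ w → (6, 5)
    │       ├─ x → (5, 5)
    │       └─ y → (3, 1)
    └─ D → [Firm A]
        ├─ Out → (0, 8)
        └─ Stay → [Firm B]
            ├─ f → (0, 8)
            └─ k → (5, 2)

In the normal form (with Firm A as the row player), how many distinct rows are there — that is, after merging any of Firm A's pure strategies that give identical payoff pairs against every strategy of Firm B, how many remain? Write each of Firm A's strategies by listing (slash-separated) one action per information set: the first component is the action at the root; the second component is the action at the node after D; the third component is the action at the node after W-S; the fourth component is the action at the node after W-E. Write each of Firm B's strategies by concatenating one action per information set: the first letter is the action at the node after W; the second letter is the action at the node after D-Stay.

Firm A has 24 pure strategies: W/Out/M/w, W/Out/M/x, W/Out/M/y, W/Out/L/w, W/Out/L/x, W/Out/L/y, W/Stay/M/w, W/Stay/M/x, W/Stay/M/y, W/Stay/L/w, W/Stay/L/x, W/Stay/L/y, D/Out/M/w, D/Out/M/x, D/Out/M/y, D/Out/L/w, D/Out/L/x, D/Out/L/y, D/Stay/M/w, D/Stay/M/x, D/Stay/M/y, D/Stay/L/w, D/Stay/L/x, D/Stay/L/y. Columns: Sf, Sk, Ef, Ek.
{W/Out/M/w, W/Stay/M/w} → row (7,6) (7,6) (6,5) (6,5)
{W/Out/M/x, W/Stay/M/x} → row (7,6) (7,6) (5,5) (5,5)
{W/Out/M/y, W/Stay/M/y} → row (7,6) (7,6) (3,1) (3,1)
{W/Out/L/w, W/Stay/L/w} → row (6,2) (6,2) (6,5) (6,5)
{W/Out/L/x, W/Stay/L/x} → row (6,2) (6,2) (5,5) (5,5)
{W/Out/L/y, W/Stay/L/y} → row (6,2) (6,2) (3,1) (3,1)
{D/Out/M/w, D/Out/M/x, D/Out/M/y, D/Out/L/w, D/Out/L/x, D/Out/L/y} → row (0,8) (0,8) (0,8) (0,8)
{D/Stay/M/w, D/Stay/M/x, D/Stay/M/y, D/Stay/L/w, D/Stay/L/x, D/Stay/L/y} → row (0,8) (5,2) (0,8) (5,2)
That's 8 distinct rows out of 24 strategies.

8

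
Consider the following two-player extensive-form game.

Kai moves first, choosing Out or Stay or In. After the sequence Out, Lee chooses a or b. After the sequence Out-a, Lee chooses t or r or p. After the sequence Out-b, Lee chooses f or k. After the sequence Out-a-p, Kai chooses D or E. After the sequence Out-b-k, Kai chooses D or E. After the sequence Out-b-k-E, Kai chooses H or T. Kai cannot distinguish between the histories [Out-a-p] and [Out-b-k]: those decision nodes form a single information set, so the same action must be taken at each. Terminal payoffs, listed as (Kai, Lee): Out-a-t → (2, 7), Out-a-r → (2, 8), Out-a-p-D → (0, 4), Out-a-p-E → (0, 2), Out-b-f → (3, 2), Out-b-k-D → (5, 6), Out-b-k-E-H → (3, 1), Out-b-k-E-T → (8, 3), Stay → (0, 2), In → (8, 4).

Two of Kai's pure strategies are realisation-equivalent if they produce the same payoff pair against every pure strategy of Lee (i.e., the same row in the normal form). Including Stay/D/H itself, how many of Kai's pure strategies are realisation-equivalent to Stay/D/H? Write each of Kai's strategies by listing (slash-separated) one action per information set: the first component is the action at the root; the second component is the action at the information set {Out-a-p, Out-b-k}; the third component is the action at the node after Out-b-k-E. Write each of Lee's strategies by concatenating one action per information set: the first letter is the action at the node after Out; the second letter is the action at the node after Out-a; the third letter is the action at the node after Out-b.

Row for Stay/D/H (columns atf, atk, arf, ark, apf, apk, btf, btk, brf, brk, bpf, bpk): (0,2) (0,2) (0,2) (0,2) (0,2) (0,2) (0,2) (0,2) (0,2) (0,2) (0,2) (0,2).
Under Stay/D/H, Kai's choice at the information set {Out-a-p, Out-b-k} and at the node after Out-b-k-E can never be reached regardless of what Lee does, so varying those choices leaves every outcome unchanged.
Holding the reachable choices fixed and varying the unreachable ones freely already gives 2 × 2 = 4 equivalent strategies.
No other strategy reproduces this row, so those 4 are the full class: Stay/D/H, Stay/D/T, Stay/E/H, Stay/E/T.

4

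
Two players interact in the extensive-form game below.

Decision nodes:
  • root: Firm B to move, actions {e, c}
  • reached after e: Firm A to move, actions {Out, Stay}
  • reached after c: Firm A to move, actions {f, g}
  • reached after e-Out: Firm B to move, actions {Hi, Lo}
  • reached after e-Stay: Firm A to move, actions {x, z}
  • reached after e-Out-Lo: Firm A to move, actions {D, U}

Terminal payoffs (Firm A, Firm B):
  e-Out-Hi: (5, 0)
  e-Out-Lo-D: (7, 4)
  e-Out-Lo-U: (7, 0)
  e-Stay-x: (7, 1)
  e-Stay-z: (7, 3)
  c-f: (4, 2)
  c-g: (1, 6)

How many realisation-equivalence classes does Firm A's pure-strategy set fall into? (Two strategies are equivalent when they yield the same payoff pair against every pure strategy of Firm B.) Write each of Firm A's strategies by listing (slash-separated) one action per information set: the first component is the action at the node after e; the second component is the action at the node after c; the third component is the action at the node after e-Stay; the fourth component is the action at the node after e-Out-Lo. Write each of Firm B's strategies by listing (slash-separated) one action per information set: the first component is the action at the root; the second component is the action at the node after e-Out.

Firm A has 16 pure strategies: Out/f/x/D, Out/f/x/U, Out/f/z/D, Out/f/z/U, Out/g/x/D, Out/g/x/U, Out/g/z/D, Out/g/z/U, Stay/f/x/D, Stay/f/x/U, Stay/f/z/D, Stay/f/z/U, Stay/g/x/D, Stay/g/x/U, Stay/g/z/D, Stay/g/z/U. Columns: e/Hi, e/Lo, c/Hi, c/Lo.
{Out/f/x/D, Out/f/z/D} → row (5,0) (7,4) (4,2) (4,2)
{Out/f/x/U, Out/f/z/U} → row (5,0) (7,0) (4,2) (4,2)
{Out/g/x/D, Out/g/z/D} → row (5,0) (7,4) (1,6) (1,6)
{Out/g/x/U, Out/g/z/U} → row (5,0) (7,0) (1,6) (1,6)
{Stay/f/x/D, Stay/f/x/U} → row (7,1) (7,1) (4,2) (4,2)
{Stay/f/z/D, Stay/f/z/U} → row (7,3) (7,3) (4,2) (4,2)
{Stay/g/x/D, Stay/g/x/U} → row (7,1) (7,1) (1,6) (1,6)
{Stay/g/z/D, Stay/g/z/U} → row (7,3) (7,3) (1,6) (1,6)
That's 8 distinct rows out of 16 strategies.

8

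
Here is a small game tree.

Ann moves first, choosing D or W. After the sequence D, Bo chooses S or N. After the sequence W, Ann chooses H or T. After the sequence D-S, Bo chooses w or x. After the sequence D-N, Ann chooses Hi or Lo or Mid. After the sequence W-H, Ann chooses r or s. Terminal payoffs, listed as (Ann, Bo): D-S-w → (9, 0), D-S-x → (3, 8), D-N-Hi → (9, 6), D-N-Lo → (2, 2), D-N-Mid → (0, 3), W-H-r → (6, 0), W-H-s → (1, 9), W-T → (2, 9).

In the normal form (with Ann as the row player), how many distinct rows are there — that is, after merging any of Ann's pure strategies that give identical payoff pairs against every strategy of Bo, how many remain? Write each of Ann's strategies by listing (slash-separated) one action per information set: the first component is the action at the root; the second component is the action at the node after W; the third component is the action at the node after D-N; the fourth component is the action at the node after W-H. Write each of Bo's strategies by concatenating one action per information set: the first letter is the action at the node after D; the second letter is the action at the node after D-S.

6

Ann has 24 pure strategies: D/H/Hi/r, D/H/Hi/s, D/H/Lo/r, D/H/Lo/s, D/H/Mid/r, D/H/Mid/s, D/T/Hi/r, D/T/Hi/s, D/T/Lo/r, D/T/Lo/s, D/T/Mid/r, D/T/Mid/s, W/H/Hi/r, W/H/Hi/s, W/H/Lo/r, W/H/Lo/s, W/H/Mid/r, W/H/Mid/s, W/T/Hi/r, W/T/Hi/s, W/T/Lo/r, W/T/Lo/s, W/T/Mid/r, W/T/Mid/s. Columns: Sw, Sx, Nw, Nx.
{D/H/Hi/r, D/H/Hi/s, D/T/Hi/r, D/T/Hi/s} → row (9,0) (3,8) (9,6) (9,6)
{D/H/Lo/r, D/H/Lo/s, D/T/Lo/r, D/T/Lo/s} → row (9,0) (3,8) (2,2) (2,2)
{D/H/Mid/r, D/H/Mid/s, D/T/Mid/r, D/T/Mid/s} → row (9,0) (3,8) (0,3) (0,3)
{W/H/Hi/r, W/H/Lo/r, W/H/Mid/r} → row (6,0) (6,0) (6,0) (6,0)
{W/H/Hi/s, W/H/Lo/s, W/H/Mid/s} → row (1,9) (1,9) (1,9) (1,9)
{W/T/Hi/r, W/T/Hi/s, W/T/Lo/r, W/T/Lo/s, W/T/Mid/r, W/T/Mid/s} → row (2,9) (2,9) (2,9) (2,9)
That's 6 distinct rows out of 24 strategies.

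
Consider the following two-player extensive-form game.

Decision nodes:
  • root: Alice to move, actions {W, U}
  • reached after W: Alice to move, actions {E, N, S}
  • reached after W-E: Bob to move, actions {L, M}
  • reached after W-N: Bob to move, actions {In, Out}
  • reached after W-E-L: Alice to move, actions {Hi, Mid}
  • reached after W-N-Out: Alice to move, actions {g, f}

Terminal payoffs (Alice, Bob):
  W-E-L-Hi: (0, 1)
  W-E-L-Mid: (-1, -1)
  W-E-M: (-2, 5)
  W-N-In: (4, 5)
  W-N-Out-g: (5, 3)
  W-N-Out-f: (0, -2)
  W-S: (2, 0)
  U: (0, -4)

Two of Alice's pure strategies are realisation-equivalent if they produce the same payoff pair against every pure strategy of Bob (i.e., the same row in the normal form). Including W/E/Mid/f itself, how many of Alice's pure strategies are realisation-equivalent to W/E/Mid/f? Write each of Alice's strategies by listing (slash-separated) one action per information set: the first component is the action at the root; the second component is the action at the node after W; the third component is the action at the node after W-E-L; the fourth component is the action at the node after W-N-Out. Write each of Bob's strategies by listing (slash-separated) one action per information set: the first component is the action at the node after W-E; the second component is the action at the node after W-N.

Row for W/E/Mid/f (columns L/In, L/Out, M/In, M/Out): (-1,-1) (-1,-1) (-2,5) (-2,5).
Under W/E/Mid/f, Alice's choice at the node after W-N-Out can never be reached regardless of what Bob does, so varying those choices leaves every outcome unchanged.
Holding the reachable choices fixed and varying the unreachable one freely already gives 2 equivalent strategies.
No other strategy reproduces this row, so those 2 are the full class: W/E/Mid/g, W/E/Mid/f.

2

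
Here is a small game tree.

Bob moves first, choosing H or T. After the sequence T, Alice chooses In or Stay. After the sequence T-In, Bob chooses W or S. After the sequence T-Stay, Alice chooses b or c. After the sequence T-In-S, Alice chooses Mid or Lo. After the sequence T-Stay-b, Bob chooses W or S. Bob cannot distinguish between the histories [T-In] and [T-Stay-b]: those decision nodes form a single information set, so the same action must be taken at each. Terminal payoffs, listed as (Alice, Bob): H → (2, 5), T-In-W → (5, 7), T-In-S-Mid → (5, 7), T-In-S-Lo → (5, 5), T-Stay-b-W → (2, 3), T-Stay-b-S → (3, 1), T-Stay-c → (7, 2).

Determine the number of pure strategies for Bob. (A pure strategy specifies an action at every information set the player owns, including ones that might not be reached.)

Bob owns the root with actions {H, T} — two choices.
Bob owns the information set {T-In, T-Stay-b} with actions {W, S} — two choices.
A pure strategy fixes one action at each information set independently, so the count is the product 2 × 2 = 4.

4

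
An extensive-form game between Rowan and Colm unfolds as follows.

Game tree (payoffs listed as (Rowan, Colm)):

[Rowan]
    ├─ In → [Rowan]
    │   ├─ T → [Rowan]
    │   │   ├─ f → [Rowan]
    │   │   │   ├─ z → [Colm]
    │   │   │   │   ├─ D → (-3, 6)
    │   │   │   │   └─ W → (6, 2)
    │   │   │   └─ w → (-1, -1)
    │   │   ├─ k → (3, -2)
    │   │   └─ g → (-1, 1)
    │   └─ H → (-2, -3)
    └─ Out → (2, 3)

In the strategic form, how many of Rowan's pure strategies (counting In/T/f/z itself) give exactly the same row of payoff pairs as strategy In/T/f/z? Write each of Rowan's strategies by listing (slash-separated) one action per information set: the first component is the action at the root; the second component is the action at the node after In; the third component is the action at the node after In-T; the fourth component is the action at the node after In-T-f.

Row for In/T/f/z (columns D, W): (-3,6) (6,2).
Every one of Rowan's information sets is on the play path for some reply by Colm when Rowan follows In/T/f/z.
Changing the action at any of them therefore changes at least one column, so only In/T/f/z itself gives this row.

1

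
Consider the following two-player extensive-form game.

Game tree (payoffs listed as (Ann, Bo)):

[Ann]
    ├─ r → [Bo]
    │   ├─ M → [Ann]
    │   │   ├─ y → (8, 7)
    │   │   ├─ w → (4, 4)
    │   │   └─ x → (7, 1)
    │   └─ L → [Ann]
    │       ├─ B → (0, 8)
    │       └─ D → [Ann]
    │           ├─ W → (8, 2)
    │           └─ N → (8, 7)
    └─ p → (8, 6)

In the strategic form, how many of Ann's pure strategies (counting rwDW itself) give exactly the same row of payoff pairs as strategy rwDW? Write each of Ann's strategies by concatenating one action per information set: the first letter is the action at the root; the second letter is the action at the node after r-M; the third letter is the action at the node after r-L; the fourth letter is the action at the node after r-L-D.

1

Row for rwDW (columns M, L): (4,4) (8,2).
Every one of Ann's information sets is on the play path for some reply by Bo when Ann follows rwDW.
Changing the action at any of them therefore changes at least one column, so only rwDW itself gives this row.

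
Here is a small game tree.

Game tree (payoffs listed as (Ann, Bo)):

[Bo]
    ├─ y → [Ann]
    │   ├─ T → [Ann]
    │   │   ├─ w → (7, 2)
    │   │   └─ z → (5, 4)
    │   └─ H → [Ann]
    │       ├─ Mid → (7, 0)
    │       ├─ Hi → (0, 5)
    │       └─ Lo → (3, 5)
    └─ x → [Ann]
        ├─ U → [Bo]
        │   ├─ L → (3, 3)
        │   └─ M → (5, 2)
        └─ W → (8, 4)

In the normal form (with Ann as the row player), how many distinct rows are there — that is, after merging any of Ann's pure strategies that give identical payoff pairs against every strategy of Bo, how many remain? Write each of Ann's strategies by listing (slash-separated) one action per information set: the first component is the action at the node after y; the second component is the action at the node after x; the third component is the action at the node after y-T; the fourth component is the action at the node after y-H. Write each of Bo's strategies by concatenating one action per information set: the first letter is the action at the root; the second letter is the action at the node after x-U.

10

Ann has 24 pure strategies: T/U/w/Mid, T/U/w/Hi, T/U/w/Lo, T/U/z/Mid, T/U/z/Hi, T/U/z/Lo, T/W/w/Mid, T/W/w/Hi, T/W/w/Lo, T/W/z/Mid, T/W/z/Hi, T/W/z/Lo, H/U/w/Mid, H/U/w/Hi, H/U/w/Lo, H/U/z/Mid, H/U/z/Hi, H/U/z/Lo, H/W/w/Mid, H/W/w/Hi, H/W/w/Lo, H/W/z/Mid, H/W/z/Hi, H/W/z/Lo. Columns: yL, yM, xL, xM.
{T/U/w/Mid, T/U/w/Hi, T/U/w/Lo} → row (7,2) (7,2) (3,3) (5,2)
{T/U/z/Mid, T/U/z/Hi, T/U/z/Lo} → row (5,4) (5,4) (3,3) (5,2)
{T/W/w/Mid, T/W/w/Hi, T/W/w/Lo} → row (7,2) (7,2) (8,4) (8,4)
{T/W/z/Mid, T/W/z/Hi, T/W/z/Lo} → row (5,4) (5,4) (8,4) (8,4)
{H/U/w/Mid, H/U/z/Mid} → row (7,0) (7,0) (3,3) (5,2)
{H/U/w/Hi, H/U/z/Hi} → row (0,5) (0,5) (3,3) (5,2)
{H/U/w/Lo, H/U/z/Lo} → row (3,5) (3,5) (3,3) (5,2)
{H/W/w/Mid, H/W/z/Mid} → row (7,0) (7,0) (8,4) (8,4)
{H/W/w/Hi, H/W/z/Hi} → row (0,5) (0,5) (8,4) (8,4)
{H/W/w/Lo, H/W/z/Lo} → row (3,5) (3,5) (8,4) (8,4)
That's 10 distinct rows out of 24 strategies.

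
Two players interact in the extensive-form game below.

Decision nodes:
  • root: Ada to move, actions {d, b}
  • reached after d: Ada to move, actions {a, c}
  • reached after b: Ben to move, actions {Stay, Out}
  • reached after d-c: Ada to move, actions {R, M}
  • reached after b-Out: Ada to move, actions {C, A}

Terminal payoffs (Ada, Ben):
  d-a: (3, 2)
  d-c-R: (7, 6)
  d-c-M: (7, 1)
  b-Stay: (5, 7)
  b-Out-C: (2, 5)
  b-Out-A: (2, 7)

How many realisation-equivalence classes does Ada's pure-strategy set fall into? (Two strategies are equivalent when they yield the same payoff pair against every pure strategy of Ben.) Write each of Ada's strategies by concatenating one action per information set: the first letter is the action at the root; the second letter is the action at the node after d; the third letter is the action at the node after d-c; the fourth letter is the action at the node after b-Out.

5

Ada has 16 pure strategies: daRC, daRA, daMC, daMA, dcRC, dcRA, dcMC, dcMA, baRC, baRA, baMC, baMA, bcRC, bcRA, bcMC, bcMA. Columns: Stay, Out.
{daRC, daRA, daMC, daMA} → row (3,2) (3,2)
{dcRC, dcRA} → row (7,6) (7,6)
{dcMC, dcMA} → row (7,1) (7,1)
{baRC, baMC, bcRC, bcMC} → row (5,7) (2,5)
{baRA, baMA, bcRA, bcMA} → row (5,7) (2,7)
That's 5 distinct rows out of 16 strategies.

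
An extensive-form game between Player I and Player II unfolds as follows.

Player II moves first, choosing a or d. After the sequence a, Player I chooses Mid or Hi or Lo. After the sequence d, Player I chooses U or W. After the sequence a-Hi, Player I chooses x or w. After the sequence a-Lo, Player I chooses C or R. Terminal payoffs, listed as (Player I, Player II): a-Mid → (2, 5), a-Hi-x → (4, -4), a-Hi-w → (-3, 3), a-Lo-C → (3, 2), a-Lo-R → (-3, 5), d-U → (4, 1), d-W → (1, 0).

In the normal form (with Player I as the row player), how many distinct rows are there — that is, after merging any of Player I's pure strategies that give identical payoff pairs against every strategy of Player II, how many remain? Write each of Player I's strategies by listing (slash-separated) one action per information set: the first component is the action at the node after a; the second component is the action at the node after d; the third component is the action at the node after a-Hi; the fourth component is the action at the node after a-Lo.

10

Player I has 24 pure strategies: Mid/U/x/C, Mid/U/x/R, Mid/U/w/C, Mid/U/w/R, Mid/W/x/C, Mid/W/x/R, Mid/W/w/C, Mid/W/w/R, Hi/U/x/C, Hi/U/x/R, Hi/U/w/C, Hi/U/w/R, Hi/W/x/C, Hi/W/x/R, Hi/W/w/C, Hi/W/w/R, Lo/U/x/C, Lo/U/x/R, Lo/U/w/C, Lo/U/w/R, Lo/W/x/C, Lo/W/x/R, Lo/W/w/C, Lo/W/w/R. Columns: a, d.
{Mid/U/x/C, Mid/U/x/R, Mid/U/w/C, Mid/U/w/R} → row (2,5) (4,1)
{Mid/W/x/C, Mid/W/x/R, Mid/W/w/C, Mid/W/w/R} → row (2,5) (1,0)
{Hi/U/x/C, Hi/U/x/R} → row (4,-4) (4,1)
{Hi/U/w/C, Hi/U/w/R} → row (-3,3) (4,1)
{Hi/W/x/C, Hi/W/x/R} → row (4,-4) (1,0)
{Hi/W/w/C, Hi/W/w/R} → row (-3,3) (1,0)
{Lo/U/x/C, Lo/U/w/C} → row (3,2) (4,1)
{Lo/U/x/R, Lo/U/w/R} → row (-3,5) (4,1)
{Lo/W/x/C, Lo/W/w/C} → row (3,2) (1,0)
{Lo/W/x/R, Lo/W/w/R} → row (-3,5) (1,0)
That's 10 distinct rows out of 24 strategies.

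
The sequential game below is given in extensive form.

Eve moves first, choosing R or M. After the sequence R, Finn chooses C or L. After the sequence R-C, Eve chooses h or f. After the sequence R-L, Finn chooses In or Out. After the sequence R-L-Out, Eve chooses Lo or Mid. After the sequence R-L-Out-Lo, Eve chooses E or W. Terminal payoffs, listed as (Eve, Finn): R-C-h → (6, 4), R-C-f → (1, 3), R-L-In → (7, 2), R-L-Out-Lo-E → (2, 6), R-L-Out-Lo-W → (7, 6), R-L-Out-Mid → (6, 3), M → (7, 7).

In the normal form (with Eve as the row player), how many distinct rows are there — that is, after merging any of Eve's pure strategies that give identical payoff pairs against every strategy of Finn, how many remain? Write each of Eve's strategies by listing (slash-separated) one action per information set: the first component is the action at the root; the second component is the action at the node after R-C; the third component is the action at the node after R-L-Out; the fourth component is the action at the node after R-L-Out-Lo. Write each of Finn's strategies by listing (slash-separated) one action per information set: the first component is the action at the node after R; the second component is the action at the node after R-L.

7

Eve has 16 pure strategies: R/h/Lo/E, R/h/Lo/W, R/h/Mid/E, R/h/Mid/W, R/f/Lo/E, R/f/Lo/W, R/f/Mid/E, R/f/Mid/W, M/h/Lo/E, M/h/Lo/W, M/h/Mid/E, M/h/Mid/W, M/f/Lo/E, M/f/Lo/W, M/f/Mid/E, M/f/Mid/W. Columns: C/In, C/Out, L/In, L/Out.
{R/h/Lo/E} → row (6,4) (6,4) (7,2) (2,6)
{R/h/Lo/W} → row (6,4) (6,4) (7,2) (7,6)
{R/h/Mid/E, R/h/Mid/W} → row (6,4) (6,4) (7,2) (6,3)
{R/f/Lo/E} → row (1,3) (1,3) (7,2) (2,6)
{R/f/Lo/W} → row (1,3) (1,3) (7,2) (7,6)
{R/f/Mid/E, R/f/Mid/W} → row (1,3) (1,3) (7,2) (6,3)
{M/h/Lo/E, M/h/Lo/W, M/h/Mid/E, M/h/Mid/W, M/f/Lo/E, M/f/Lo/W, M/f/Mid/E, M/f/Mid/W} → row (7,7) (7,7) (7,7) (7,7)
That's 7 distinct rows out of 16 strategies.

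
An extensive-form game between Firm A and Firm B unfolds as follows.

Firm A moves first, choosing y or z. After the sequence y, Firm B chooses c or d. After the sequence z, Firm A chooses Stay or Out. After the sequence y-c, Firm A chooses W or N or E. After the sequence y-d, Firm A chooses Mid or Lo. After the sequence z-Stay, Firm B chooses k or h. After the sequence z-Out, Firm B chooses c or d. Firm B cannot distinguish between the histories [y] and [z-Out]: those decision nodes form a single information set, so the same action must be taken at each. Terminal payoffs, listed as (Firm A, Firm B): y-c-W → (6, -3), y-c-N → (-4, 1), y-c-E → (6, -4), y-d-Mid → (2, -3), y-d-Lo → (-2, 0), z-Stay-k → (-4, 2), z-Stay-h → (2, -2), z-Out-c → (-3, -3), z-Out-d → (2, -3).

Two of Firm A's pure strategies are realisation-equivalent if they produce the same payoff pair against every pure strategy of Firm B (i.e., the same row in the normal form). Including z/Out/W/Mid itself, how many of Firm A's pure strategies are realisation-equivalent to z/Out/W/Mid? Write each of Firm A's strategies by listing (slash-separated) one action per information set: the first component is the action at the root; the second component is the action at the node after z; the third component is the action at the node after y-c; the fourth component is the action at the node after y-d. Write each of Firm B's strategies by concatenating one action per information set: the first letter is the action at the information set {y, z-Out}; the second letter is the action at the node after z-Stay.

Row for z/Out/W/Mid (columns ck, ch, dk, dh): (-3,-3) (-3,-3) (2,-3) (2,-3).
Under z/Out/W/Mid, Firm A's choice at the node after y-c and at the node after y-d can never be reached regardless of what Firm B does, so varying those choices leaves every outcome unchanged.
Holding the reachable choices fixed and varying the unreachable ones freely already gives 3 × 2 = 6 equivalent strategies.
No other strategy reproduces this row, so those 6 are the full class: z/Out/W/Mid, z/Out/W/Lo, z/Out/N/Mid, z/Out/N/Lo, z/Out/E/Mid, z/Out/E/Lo.

6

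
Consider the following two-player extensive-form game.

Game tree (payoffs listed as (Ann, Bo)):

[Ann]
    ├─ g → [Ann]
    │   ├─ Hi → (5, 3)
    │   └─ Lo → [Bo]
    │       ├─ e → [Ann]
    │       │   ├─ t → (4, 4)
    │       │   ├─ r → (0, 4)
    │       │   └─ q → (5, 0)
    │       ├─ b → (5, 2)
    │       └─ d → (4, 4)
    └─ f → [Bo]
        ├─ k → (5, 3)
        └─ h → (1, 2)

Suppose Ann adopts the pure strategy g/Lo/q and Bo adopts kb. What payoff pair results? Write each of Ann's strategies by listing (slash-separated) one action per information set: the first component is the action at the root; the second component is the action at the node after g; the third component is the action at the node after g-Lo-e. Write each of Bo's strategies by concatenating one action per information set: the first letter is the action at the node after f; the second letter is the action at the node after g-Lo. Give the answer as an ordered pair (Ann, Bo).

(5, 2)

Trace the play path from the root:
  Ann plays g
  Ann plays Lo at [g]
  Bo plays b at [g-Lo]
→ terminal payoff (5, 2).
(Ann's choice at the node after g-Lo-e is never reached on this path, so it doesn't affect the outcome.)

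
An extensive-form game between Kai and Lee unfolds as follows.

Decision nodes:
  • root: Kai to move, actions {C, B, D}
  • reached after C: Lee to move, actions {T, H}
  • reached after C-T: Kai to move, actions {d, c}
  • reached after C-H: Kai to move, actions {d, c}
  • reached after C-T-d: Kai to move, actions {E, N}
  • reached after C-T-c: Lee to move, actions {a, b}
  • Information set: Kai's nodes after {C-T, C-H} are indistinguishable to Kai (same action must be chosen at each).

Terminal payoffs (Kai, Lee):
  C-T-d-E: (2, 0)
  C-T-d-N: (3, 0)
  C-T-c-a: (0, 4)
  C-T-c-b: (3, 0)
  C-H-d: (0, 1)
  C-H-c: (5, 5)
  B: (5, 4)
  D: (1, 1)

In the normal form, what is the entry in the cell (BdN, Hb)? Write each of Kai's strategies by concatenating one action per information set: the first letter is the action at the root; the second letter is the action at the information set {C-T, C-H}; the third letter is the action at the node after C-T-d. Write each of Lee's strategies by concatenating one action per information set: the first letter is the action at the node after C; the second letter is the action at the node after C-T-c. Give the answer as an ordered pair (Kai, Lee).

(5, 4)

Trace the play path from the root:
  Kai plays B
→ terminal payoff (5, 4).
(Kai's choice at the information set {C-T, C-H} is never reached on this path, so it doesn't affect the outcome.)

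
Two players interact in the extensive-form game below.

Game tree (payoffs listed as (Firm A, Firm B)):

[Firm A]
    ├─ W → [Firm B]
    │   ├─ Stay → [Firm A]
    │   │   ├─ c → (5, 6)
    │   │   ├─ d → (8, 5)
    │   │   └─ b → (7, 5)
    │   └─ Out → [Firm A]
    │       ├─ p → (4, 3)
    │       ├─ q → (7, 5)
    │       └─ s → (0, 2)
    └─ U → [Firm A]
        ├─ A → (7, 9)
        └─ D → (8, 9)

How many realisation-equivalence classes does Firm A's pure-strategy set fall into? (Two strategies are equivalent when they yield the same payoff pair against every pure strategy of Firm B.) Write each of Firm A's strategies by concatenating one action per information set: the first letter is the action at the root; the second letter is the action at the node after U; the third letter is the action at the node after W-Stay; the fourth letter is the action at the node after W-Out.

11

Firm A has 36 pure strategies: WAcp, WAcq, WAcs, WAdp, WAdq, WAds, WAbp, WAbq, WAbs, WDcp, WDcq, WDcs, WDdp, WDdq, WDds, WDbp, WDbq, WDbs, UAcp, UAcq, UAcs, UAdp, UAdq, UAds, UAbp, UAbq, UAbs, UDcp, UDcq, UDcs, UDdp, UDdq, UDds, UDbp, UDbq, UDbs. Columns: Stay, Out.
{WAcp, WDcp} → row (5,6) (4,3)
{WAcq, WDcq} → row (5,6) (7,5)
{WAcs, WDcs} → row (5,6) (0,2)
{WAdp, WDdp} → row (8,5) (4,3)
{WAdq, WDdq} → row (8,5) (7,5)
{WAds, WDds} → row (8,5) (0,2)
{WAbp, WDbp} → row (7,5) (4,3)
{WAbq, WDbq} → row (7,5) (7,5)
{WAbs, WDbs} → row (7,5) (0,2)
{UAcp, UAcq, UAcs, UAdp, UAdq, UAds, UAbp, UAbq, UAbs} → row (7,9) (7,9)
{UDcp, UDcq, UDcs, UDdp, UDdq, UDds, UDbp, UDbq, UDbs} → row (8,9) (8,9)
That's 11 distinct rows out of 36 strategies.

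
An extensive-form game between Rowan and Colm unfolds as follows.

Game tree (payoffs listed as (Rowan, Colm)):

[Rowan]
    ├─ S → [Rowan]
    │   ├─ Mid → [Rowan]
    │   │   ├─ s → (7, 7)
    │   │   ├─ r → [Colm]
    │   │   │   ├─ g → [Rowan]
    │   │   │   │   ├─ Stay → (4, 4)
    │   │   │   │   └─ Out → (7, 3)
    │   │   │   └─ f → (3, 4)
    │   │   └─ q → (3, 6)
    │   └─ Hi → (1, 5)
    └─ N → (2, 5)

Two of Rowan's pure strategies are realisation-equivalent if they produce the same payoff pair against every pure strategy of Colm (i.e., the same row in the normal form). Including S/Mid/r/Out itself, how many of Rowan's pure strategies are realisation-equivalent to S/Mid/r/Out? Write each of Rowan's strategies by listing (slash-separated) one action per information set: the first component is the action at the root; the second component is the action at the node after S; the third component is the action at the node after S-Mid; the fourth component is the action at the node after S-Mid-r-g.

1

Row for S/Mid/r/Out (columns g, f): (7,3) (3,4).
Every one of Rowan's information sets is on the play path for some reply by Colm when Rowan follows S/Mid/r/Out.
Changing the action at any of them therefore changes at least one column, so only S/Mid/r/Out itself gives this row.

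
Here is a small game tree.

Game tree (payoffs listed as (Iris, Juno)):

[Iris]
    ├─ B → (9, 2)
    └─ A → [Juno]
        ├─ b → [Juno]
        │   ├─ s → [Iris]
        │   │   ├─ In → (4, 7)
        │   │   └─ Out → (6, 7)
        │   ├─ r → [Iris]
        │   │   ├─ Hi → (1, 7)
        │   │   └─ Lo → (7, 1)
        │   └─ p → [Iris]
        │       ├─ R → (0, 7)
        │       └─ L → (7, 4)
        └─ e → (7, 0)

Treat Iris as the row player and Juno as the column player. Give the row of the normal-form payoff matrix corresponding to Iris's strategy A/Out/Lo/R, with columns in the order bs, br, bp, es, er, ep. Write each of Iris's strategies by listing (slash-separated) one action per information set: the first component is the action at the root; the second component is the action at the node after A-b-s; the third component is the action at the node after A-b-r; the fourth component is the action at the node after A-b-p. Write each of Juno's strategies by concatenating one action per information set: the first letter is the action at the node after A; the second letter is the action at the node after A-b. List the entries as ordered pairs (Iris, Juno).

vs bs: Iris plays A → Juno plays b at [A] → Juno plays s at [A-b] → Iris plays Out at [A-b-s] → (6, 7)
vs br: Iris plays A → Juno plays b at [A] → Juno plays r at [A-b] → Iris plays Lo at [A-b-r] → (7, 1)
vs bp: Iris plays A → Juno plays b at [A] → Juno plays p at [A-b] → Iris plays R at [A-b-p] → (0, 7)
vs es: Iris plays A → Juno plays e at [A] → (7, 0)
vs er: Iris plays A → Juno plays e at [A] → (7, 0)
vs ep: Iris plays A → Juno plays e at [A] → (7, 0)

(6,7) (7,1) (0,7) (7,0) (7,0) (7,0)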